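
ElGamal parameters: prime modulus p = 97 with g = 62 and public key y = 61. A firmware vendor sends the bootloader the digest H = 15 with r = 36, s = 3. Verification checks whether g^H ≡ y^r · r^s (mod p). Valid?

Left side g^H mod p:
62^2 = 3844 ≡ 61
62^4 ≡ 61^2 = 3721 ≡ 35
62^8 ≡ 35^2 = 1225 ≡ 61
15 = 8 + 4 + 2 + 1, so 62^15 ≡ 61·35·61·62 ≡ 96 (mod 97)
Right side y^r · r^s mod p:
61^2 = 3721 ≡ 35
61^4 ≡ 35^2 = 1225 ≡ 61
61^8 ≡ 61^2 = 3721 ≡ 35
61^16 ≡ 35^2 = 1225 ≡ 61
61^32 ≡ 61^2 = 3721 ≡ 35
36 = 32 + 4, so 61^36 ≡ 35·61 ≡ 1 (mod 97)
36^2 = 1296 ≡ 35
3 = 2 + 1, so 36^3 ≡ 35·36 ≡ 96 (mod 97)
1·96 = 96 ≡ 96 (mod 97)
96 ≡ 96 (mod 97), so the signature is genuine.

yes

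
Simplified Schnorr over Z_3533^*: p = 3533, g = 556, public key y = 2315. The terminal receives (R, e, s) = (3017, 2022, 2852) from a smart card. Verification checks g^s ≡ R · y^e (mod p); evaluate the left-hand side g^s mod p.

Squares mod 3533: 556^1≡556, 556^2≡1765, 556^4≡2652, 556^8≡2434, 556^16≡3048, 556^32≡2047, 556^64≡71, 556^128≡1508, 556^256≡2345, 556^512≡1677, 556^1024≡61, 556^2048≡188
2852 = 2048 + 512 + 256 + 32 + 4, so 556^2852 ≡ 188·1677·2345·2047·2652 ≡ 532 (mod 3533)

532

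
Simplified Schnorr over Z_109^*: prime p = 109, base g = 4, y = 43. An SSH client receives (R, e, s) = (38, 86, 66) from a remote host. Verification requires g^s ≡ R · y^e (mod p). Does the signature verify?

g^s mod p:
Squares mod 109: 4^1≡4, 4^2≡16, 4^4≡38, 4^8≡27, 4^16≡75, 4^32≡66, 4^64≡105
66 = 64 + 2, so 4^66 ≡ 105·16 ≡ 45 (mod 109)
R · y^e mod p:
Squares mod 109: 43^1≡43, 43^2≡105, 43^4≡16, 43^8≡38, 43^16≡27, 43^32≡75, 43^64≡66
86 = 64 + 16 + 4 + 2, so 43^86 ≡ 66·27·16·105 ≡ 75 (mod 109)
38·75 = 2850 ≡ 16 (mod 109)
45 ≠ 16; the check fails.

does not verify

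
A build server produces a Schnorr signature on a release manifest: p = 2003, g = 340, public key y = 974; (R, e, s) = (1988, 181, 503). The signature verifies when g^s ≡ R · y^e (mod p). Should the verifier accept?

reject

g^s mod p:
340^503 mod 2003 = 1671
R · y^e mod p:
974^181 mod 2003 = 874
1988·874 = 1737512 ≡ 911 (mod 2003)
1671 ≠ 911; the check fails.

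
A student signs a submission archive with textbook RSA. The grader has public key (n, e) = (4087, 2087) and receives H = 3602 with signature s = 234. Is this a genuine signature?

forged

s^2 ≡ 234^2 = 54756 ≡ 1625
s^4 ≡ 1625^2 = 2640625 ≡ 423
s^8 ≡ 423^2 = 178929 ≡ 3188
s^16 ≡ 3188^2 = 10163344 ≡ 3062
s^32 ≡ 3062^2 = 9375844 ≡ 266
s^64 ≡ 266^2 = 70756 ≡ 1277
s^128 ≡ 1277^2 = 1630729 ≡ 16
s^256 ≡ 16^2 = 256
s^512 ≡ 256^2 = 65536 ≡ 144
s^1024 ≡ 144^2 = 20736 ≡ 301
s^2048 ≡ 301^2 = 90601 ≡ 687
2087 = 2048 + 32 + 4 + 2 + 1, so s^2087 ≡ 687·266·423·1625·234 ≡ 2987 (mod 4087)
2987 ≠ 3602, so verification fails.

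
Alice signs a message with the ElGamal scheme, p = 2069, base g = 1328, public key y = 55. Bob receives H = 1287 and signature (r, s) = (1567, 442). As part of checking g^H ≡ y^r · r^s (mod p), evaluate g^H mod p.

1328^2 = 1763584 ≡ 796
1328^4 ≡ 796^2 = 633616 ≡ 502
1328^8 ≡ 502^2 = 252004 ≡ 1655
1328^16 ≡ 1655^2 = 2739025 ≡ 1738
1328^32 ≡ 1738^2 = 3020644 ≡ 1973
1328^64 ≡ 1973^2 = 3892729 ≡ 940
1328^128 ≡ 940^2 = 883600 ≡ 137
1328^256 ≡ 137^2 = 18769 ≡ 148
1328^512 ≡ 148^2 = 21904 ≡ 1214
1328^1024 ≡ 1214^2 = 1473796 ≡ 668
1287 = 1024 + 256 + 4 + 2 + 1, so 1328^1287 ≡ 668·148·502·796·1328 ≡ 713 (mod 2069)

713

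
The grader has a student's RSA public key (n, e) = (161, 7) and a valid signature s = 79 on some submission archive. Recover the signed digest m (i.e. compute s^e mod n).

s^2 ≡ 79^2 = 6241 ≡ 123
s^4 ≡ 123^2 = 15129 ≡ 156
7 = 4 + 2 + 1, so s^7 ≡ 156·123·79 ≡ 37 (mod 161)

37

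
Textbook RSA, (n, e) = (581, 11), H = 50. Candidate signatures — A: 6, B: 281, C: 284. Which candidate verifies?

Candidate A: Squares mod 581: 6^1≡6, 6^2≡36, 6^4≡134, 6^8≡526; 11 = 8 + 2 + 1, so 6^11 ≡ 526·36·6 ≡ 321 (mod 581)
Candidate B: Squares mod 581: 281^1≡281, 281^2≡526, 281^4≡120, 281^8≡456; 11 = 8 + 2 + 1, so 281^11 ≡ 456·526·281 ≡ 50 (mod 581)
  → matches H = 50
Candidate C: Squares mod 581: 284^1≡284, 284^2≡478, 284^4≡151, 284^8≡142; 11 = 8 + 2 + 1, so 284^11 ≡ 142·478·284 ≡ 366 (mod 581)

B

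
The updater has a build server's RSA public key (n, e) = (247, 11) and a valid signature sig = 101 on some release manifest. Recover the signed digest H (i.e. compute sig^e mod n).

sig^2 ≡ 101^2 = 10201 ≡ 74
sig^4 ≡ 74^2 = 5476 ≡ 42
sig^8 ≡ 42^2 = 1764 ≡ 35
11 = 8 + 2 + 1, so sig^11 ≡ 35·74·101 ≡ 17 (mod 247)

17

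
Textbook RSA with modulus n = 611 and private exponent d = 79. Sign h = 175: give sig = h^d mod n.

566

h^2 ≡ 175^2 = 30625 ≡ 75
h^4 ≡ 75^2 = 5625 ≡ 126
h^8 ≡ 126^2 = 15876 ≡ 601
h^16 ≡ 601^2 = 361201 ≡ 100
h^32 ≡ 100^2 = 10000 ≡ 224
h^64 ≡ 224^2 = 50176 ≡ 74
79 = 64 + 8 + 4 + 2 + 1, so h^79 ≡ 74·601·126·75·175 ≡ 566 (mod 611)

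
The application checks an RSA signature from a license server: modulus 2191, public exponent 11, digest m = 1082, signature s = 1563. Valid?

yes

Squares mod 2191: s^1≡1563, s^2≡4, s^4≡16, s^8≡256
11 = 8 + 2 + 1, so s^11 ≡ 256·4·1563 ≡ 1082 (mod 2191)
Since 1082 equals the digest 1082, verification succeeds.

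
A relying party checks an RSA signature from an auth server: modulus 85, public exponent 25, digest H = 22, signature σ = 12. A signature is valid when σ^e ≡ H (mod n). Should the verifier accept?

accept

σ^2 ≡ 12^2 = 144 ≡ 59
σ^4 ≡ 59^2 = 3481 ≡ 81
σ^8 ≡ 81^2 = 6561 ≡ 16
σ^16 ≡ 16^2 = 256 ≡ 1
25 = 16 + 8 + 1, so σ^25 ≡ 1·16·12 ≡ 22 (mod 85)
σ^25 mod 85 = 22 matches H.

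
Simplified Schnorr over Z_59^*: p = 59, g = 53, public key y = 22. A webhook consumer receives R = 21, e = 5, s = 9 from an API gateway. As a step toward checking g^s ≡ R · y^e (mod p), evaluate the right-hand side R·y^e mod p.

35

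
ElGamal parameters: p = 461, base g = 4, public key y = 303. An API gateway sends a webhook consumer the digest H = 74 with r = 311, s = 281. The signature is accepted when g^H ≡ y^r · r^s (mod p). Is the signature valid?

Left side g^H mod p:
Squares mod 461: 4^1≡4, 4^2≡16, 4^4≡256, 4^8≡74, 4^16≡405, 4^32≡370, 4^64≡444
74 = 64 + 8 + 2, so 4^74 ≡ 444·74·16 ≡ 156 (mod 461)
Right side y^r · r^s mod p:
Squares mod 461: 303^1≡303, 303^2≡70, 303^4≡290, 303^8≡198, 303^16≡19, 303^32≡361, 303^64≡319, 303^128≡341, 303^256≡109
311 = 256 + 32 + 16 + 4 + 2 + 1, so 303^311 ≡ 109·361·19·290·70·303 ≡ 320 (mod 461)
Squares mod 461: 311^1≡311, 311^2≡372, 311^4≡84, 311^8≡141, 311^16≡58, 311^32≡137, 311^64≡329, 311^128≡367, 311^256≡77
281 = 256 + 16 + 8 + 1, so 311^281 ≡ 77·58·141·311 ≡ 234 (mod 461)
320·234 = 74880 ≡ 198 (mod 461)
156 ≠ 198, so verification fails.

invalid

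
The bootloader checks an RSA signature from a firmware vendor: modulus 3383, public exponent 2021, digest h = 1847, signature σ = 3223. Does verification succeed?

σ^2 ≡ 3223^2 = 10387729 ≡ 1919
σ^4 ≡ 1919^2 = 3682561 ≡ 1857
σ^8 ≡ 1857^2 = 3448449 ≡ 1172
σ^16 ≡ 1172^2 = 1373584 ≡ 86
σ^32 ≡ 86^2 = 7396 ≡ 630
σ^64 ≡ 630^2 = 396900 ≡ 1089
σ^128 ≡ 1089^2 = 1185921 ≡ 1871
σ^256 ≡ 1871^2 = 3500641 ≡ 2619
σ^512 ≡ 2619^2 = 6859161 ≡ 1820
σ^1024 ≡ 1820^2 = 3312400 ≡ 443
2021 = 1024 + 512 + 256 + 128 + 64 + 32 + 4 + 1, so σ^2021 ≡ 443·1820·2619·1871·1089·630·1857·3223 ≡ 1536 (mod 3383)
The recovered value 1536 does not match the digest 1847.

fails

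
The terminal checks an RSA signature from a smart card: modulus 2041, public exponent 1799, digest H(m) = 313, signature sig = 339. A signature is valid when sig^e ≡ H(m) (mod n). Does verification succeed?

fails

Squares mod 2041: sig^1≡339, sig^2≡625, sig^4≡794, sig^8≡1808, sig^16≡1223, sig^32≡1717, sig^64≡885, sig^128≡1522, sig^256≡1990, sig^512≡560, sig^1024≡1327
1799 = 1024 + 512 + 256 + 4 + 2 + 1, so sig^1799 ≡ 1327·560·1990·794·625·339 ≡ 1795 (mod 2041)
1795 ≠ 313, so verification fails.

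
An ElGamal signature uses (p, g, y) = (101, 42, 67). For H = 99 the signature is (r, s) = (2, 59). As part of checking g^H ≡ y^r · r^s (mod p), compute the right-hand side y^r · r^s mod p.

67^2 = 4489 ≡ 45
2^2 = 4
2^4 ≡ 4^2 = 16
2^8 ≡ 16^2 = 256 ≡ 54
2^16 ≡ 54^2 = 2916 ≡ 88
2^32 ≡ 88^2 = 7744 ≡ 68
59 = 32 + 16 + 8 + 2 + 1, so 2^59 ≡ 68·88·54·4·2 ≡ 94 (mod 101)
y^r · r^s ≡ 45·94 = 4230 ≡ 89 (mod 101)

89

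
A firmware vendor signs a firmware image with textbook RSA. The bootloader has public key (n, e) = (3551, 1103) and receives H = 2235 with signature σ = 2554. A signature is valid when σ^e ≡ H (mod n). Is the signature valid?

invalid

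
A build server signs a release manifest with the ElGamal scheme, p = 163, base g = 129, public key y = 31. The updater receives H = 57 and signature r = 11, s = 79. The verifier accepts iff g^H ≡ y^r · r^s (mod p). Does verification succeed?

Left side g^H mod p:
Squares mod 163: 129^1≡129, 129^2≡15, 129^4≡62, 129^8≡95, 129^16≡60, 129^32≡14
57 = 32 + 16 + 8 + 1, so 129^57 ≡ 14·60·95·129 ≡ 98 (mod 163)
Right side y^r · r^s mod p:
Squares mod 163: 31^1≡31, 31^2≡146, 31^4≡126, 31^8≡65
11 = 8 + 2 + 1, so 31^11 ≡ 65·146·31 ≡ 138 (mod 163)
Squares mod 163: 11^1≡11, 11^2≡121, 11^4≡134, 11^8≡26, 11^16≡24, 11^32≡87, 11^64≡71
79 = 64 + 8 + 4 + 2 + 1, so 11^79 ≡ 71·26·134·121·11 ≡ 66 (mod 163)
138·66 = 9108 ≡ 143 (mod 163)
98 ≠ 143, so verification fails.

fails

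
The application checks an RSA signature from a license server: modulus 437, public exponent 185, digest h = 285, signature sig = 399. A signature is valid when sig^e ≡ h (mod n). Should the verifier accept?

accept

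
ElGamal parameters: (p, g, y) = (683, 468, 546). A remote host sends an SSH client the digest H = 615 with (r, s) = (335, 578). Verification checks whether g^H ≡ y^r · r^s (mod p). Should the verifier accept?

accept

Left side g^H mod p:
Squares mod 683: 468^1≡468, 468^2≡464, 468^4≡151, 468^8≡262, 468^16≡344, 468^32≡177, 468^64≡594, 468^128≡408, 468^256≡495, 468^512≡511
615 = 512 + 64 + 32 + 4 + 2 + 1, so 468^615 ≡ 511·594·177·151·464·468 ≡ 203 (mod 683)
Right side y^r · r^s mod p:
Squares mod 683: 546^1≡546, 546^2≡328, 546^4≡353, 546^8≡303, 546^16≡287, 546^32≡409, 546^64≡629, 546^128≡184, 546^256≡389
335 = 256 + 64 + 8 + 4 + 2 + 1, so 546^335 ≡ 389·629·303·353·328·546 ≡ 44 (mod 683)
Squares mod 683: 335^1≡335, 335^2≡213, 335^4≡291, 335^8≡672, 335^16≡121, 335^32≡298, 335^64≡14, 335^128≡196, 335^256≡168, 335^512≡221
578 = 512 + 64 + 2, so 335^578 ≡ 221·14·213 ≡ 610 (mod 683)
44·610 = 26840 ≡ 203 (mod 683)
203 ≡ 203 (mod 683), so the signature is genuine.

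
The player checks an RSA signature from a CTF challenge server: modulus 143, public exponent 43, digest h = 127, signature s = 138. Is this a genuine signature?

s^2 ≡ 138^2 = 19044 ≡ 25
s^4 ≡ 25^2 = 625 ≡ 53
s^8 ≡ 53^2 = 2809 ≡ 92
s^16 ≡ 92^2 = 8464 ≡ 27
s^32 ≡ 27^2 = 729 ≡ 14
43 = 32 + 8 + 2 + 1, so s^43 ≡ 14·92·25·138 ≡ 18 (mod 143)
The recovered value 18 does not match the digest 127.

forged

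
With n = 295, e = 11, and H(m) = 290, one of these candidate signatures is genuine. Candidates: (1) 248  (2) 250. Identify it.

Candidate 1: 248^11 mod 295 = 62
Candidate 2: 250^11 mod 295 = 290
  → matches H(m) = 290

2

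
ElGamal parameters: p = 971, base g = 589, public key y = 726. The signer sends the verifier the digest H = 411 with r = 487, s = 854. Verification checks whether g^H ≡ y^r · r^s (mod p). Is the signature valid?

valid

Left side g^H mod p:
589^411 mod 971 = 191
Right side y^r · r^s mod p:
726^487 mod 971 = 177
487^854 mod 971 = 226
177·226 = 40002 ≡ 191 (mod 971)
191 ≡ 191 (mod 971), so the signature is genuine.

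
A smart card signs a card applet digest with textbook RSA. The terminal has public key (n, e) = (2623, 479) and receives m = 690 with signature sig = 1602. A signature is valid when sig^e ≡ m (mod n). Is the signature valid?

invalid

sig^2 ≡ 1602^2 = 2566404 ≡ 1110
sig^4 ≡ 1110^2 = 1232100 ≡ 1913
sig^8 ≡ 1913^2 = 3659569 ≡ 484
sig^16 ≡ 484^2 = 234256 ≡ 809
sig^32 ≡ 809^2 = 654481 ≡ 1354
sig^64 ≡ 1354^2 = 1833316 ≡ 2462
sig^128 ≡ 2462^2 = 6061444 ≡ 2314
sig^256 ≡ 2314^2 = 5354596 ≡ 1053
479 = 256 + 128 + 64 + 16 + 8 + 4 + 2 + 1, so sig^479 ≡ 1053·2314·2462·809·484·1913·1110·1602 ≡ 1933 (mod 2623)
sig^479 mod 2623 = 1933, but m = 690.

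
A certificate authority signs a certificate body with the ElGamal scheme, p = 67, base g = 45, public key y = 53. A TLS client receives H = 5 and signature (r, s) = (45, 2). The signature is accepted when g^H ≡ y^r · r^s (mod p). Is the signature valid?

invalid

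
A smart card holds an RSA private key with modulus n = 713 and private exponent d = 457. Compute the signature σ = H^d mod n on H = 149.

428

H^2 ≡ 149^2 = 22201 ≡ 98
H^4 ≡ 98^2 = 9604 ≡ 335
H^8 ≡ 335^2 = 112225 ≡ 284
H^16 ≡ 284^2 = 80656 ≡ 87
H^32 ≡ 87^2 = 7569 ≡ 439
H^64 ≡ 439^2 = 192721 ≡ 211
H^128 ≡ 211^2 = 44521 ≡ 315
H^256 ≡ 315^2 = 99225 ≡ 118
457 = 256 + 128 + 64 + 8 + 1, so H^457 ≡ 118·315·211·284·149 ≡ 428 (mod 713)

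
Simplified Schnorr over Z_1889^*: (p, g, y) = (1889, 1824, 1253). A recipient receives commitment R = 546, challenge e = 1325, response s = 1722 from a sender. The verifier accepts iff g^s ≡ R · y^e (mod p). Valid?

g^s mod p:
1824^2 = 3326976 ≡ 447
1824^4 ≡ 447^2 = 199809 ≡ 1464
1824^8 ≡ 1464^2 = 2143296 ≡ 1170
1824^16 ≡ 1170^2 = 1368900 ≡ 1264
1824^32 ≡ 1264^2 = 1597696 ≡ 1491
1824^64 ≡ 1491^2 = 2223081 ≡ 1617
1824^128 ≡ 1617^2 = 2614689 ≡ 313
1824^256 ≡ 313^2 = 97969 ≡ 1630
1824^512 ≡ 1630^2 = 2656900 ≡ 966
1824^1024 ≡ 966^2 = 933156 ≡ 1879
1722 = 1024 + 512 + 128 + 32 + 16 + 8 + 2, so 1824^1722 ≡ 1879·966·313·1491·1264·1170·447 ≡ 1485 (mod 1889)
R · y^e mod p:
1253^2 = 1570009 ≡ 250
1253^4 ≡ 250^2 = 62500 ≡ 163
1253^8 ≡ 163^2 = 26569 ≡ 123
1253^16 ≡ 123^2 = 15129 ≡ 17
1253^32 ≡ 17^2 = 289
1253^64 ≡ 289^2 = 83521 ≡ 405
1253^128 ≡ 405^2 = 164025 ≡ 1571
1253^256 ≡ 1571^2 = 2468041 ≡ 1007
1253^512 ≡ 1007^2 = 1014049 ≡ 1545
1253^1024 ≡ 1545^2 = 2387025 ≡ 1218
1325 = 1024 + 256 + 32 + 8 + 4 + 1, so 1253^1325 ≡ 1218·1007·289·123·163·1253 ≡ 1653 (mod 1889)
546·1653 = 902538 ≡ 1485 (mod 1889)
1485 ≡ 1485 (mod 1889); signature holds.

yes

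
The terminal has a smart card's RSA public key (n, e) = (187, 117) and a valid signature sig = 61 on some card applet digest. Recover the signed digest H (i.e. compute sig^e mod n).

74

sig^117 mod 187 = 74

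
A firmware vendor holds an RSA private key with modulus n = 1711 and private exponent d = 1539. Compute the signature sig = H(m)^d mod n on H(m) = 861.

(H(m))^2 ≡ 861^2 = 741321 ≡ 458
(H(m))^4 ≡ 458^2 = 209764 ≡ 1022
(H(m))^8 ≡ 1022^2 = 1044484 ≡ 774
(H(m))^16 ≡ 774^2 = 599076 ≡ 226
(H(m))^32 ≡ 226^2 = 51076 ≡ 1457
(H(m))^64 ≡ 1457^2 = 2122849 ≡ 1209
(H(m))^128 ≡ 1209^2 = 1461681 ≡ 487
(H(m))^256 ≡ 487^2 = 237169 ≡ 1051
(H(m))^512 ≡ 1051^2 = 1104601 ≡ 1006
(H(m))^1024 ≡ 1006^2 = 1012036 ≡ 835
1539 = 1024 + 512 + 2 + 1, so (H(m))^1539 ≡ 835·1006·458·861 ≡ 45 (mod 1711)

45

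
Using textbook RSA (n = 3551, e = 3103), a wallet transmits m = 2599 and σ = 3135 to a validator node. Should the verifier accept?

σ^3103 mod 3551 = 2599
σ^3103 mod 3551 = 2599 matches m.

accept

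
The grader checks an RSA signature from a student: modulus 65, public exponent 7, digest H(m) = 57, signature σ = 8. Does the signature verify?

verifies

σ^2 ≡ 8^2 = 64
σ^4 ≡ 64^2 = 4096 ≡ 1
7 = 4 + 2 + 1, so σ^7 ≡ 1·64·8 ≡ 57 (mod 65)
Since 57 equals the digest 57, verification succeeds.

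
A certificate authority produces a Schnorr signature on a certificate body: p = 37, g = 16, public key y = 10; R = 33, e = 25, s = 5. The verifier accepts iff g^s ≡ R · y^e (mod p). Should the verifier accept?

reject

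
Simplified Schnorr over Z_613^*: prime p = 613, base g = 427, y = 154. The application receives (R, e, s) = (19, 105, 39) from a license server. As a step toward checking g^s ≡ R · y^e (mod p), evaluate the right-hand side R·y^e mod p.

154^2 = 23716 ≡ 422
154^4 ≡ 422^2 = 178084 ≡ 314
154^8 ≡ 314^2 = 98596 ≡ 516
154^16 ≡ 516^2 = 266256 ≡ 214
154^32 ≡ 214^2 = 45796 ≡ 434
154^64 ≡ 434^2 = 188356 ≡ 165
105 = 64 + 32 + 8 + 1, so 154^105 ≡ 165·434·516·154 ≡ 566 (mod 613)
R · y^e ≡ 19·566 = 10754 ≡ 333 (mod 613)

333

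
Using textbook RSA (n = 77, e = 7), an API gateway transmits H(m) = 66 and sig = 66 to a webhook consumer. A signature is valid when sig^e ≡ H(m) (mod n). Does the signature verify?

verifies

sig^2 ≡ 66^2 = 4356 ≡ 44
sig^4 ≡ 44^2 = 1936 ≡ 11
7 = 4 + 2 + 1, so sig^7 ≡ 11·44·66 ≡ 66 (mod 77)
66 = H(m), so the signature checks out.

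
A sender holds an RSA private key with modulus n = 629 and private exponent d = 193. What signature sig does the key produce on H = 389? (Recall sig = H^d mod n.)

338

Squares mod 629: H^1≡389, H^2≡361, H^4≡118, H^8≡86, H^16≡477, H^32≡460, H^64≡256, H^128≡120
193 = 128 + 64 + 1, so H^193 ≡ 120·256·389 ≡ 338 (mod 629)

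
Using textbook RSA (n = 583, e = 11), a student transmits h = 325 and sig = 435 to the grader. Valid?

yes

sig^2 ≡ 435^2 = 189225 ≡ 333
sig^4 ≡ 333^2 = 110889 ≡ 119
sig^8 ≡ 119^2 = 14161 ≡ 169
11 = 8 + 2 + 1, so sig^11 ≡ 169·333·435 ≡ 325 (mod 583)
325 = h, so the signature checks out.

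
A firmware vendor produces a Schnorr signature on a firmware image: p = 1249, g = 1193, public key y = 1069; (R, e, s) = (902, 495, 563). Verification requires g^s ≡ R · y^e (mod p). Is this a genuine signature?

g^s mod p:
1193^2 = 1423249 ≡ 638
1193^4 ≡ 638^2 = 407044 ≡ 1119
1193^8 ≡ 1119^2 = 1252161 ≡ 663
1193^16 ≡ 663^2 = 439569 ≡ 1170
1193^32 ≡ 1170^2 = 1368900 ≡ 1245
1193^64 ≡ 1245^2 = 1550025 ≡ 16
1193^128 ≡ 16^2 = 256
1193^256 ≡ 256^2 = 65536 ≡ 588
1193^512 ≡ 588^2 = 345744 ≡ 1020
563 = 512 + 32 + 16 + 2 + 1, so 1193^563 ≡ 1020·1245·1170·638·1193 ≡ 984 (mod 1249)
R · y^e mod p:
1069^2 = 1142761 ≡ 1175
1069^4 ≡ 1175^2 = 1380625 ≡ 480
1069^8 ≡ 480^2 = 230400 ≡ 584
1069^16 ≡ 584^2 = 341056 ≡ 79
1069^32 ≡ 79^2 = 6241 ≡ 1245
1069^64 ≡ 1245^2 = 1550025 ≡ 16
1069^128 ≡ 16^2 = 256
1069^256 ≡ 256^2 = 65536 ≡ 588
495 = 256 + 128 + 64 + 32 + 8 + 4 + 2 + 1, so 1069^495 ≡ 588·256·16·1245·584·480·1175·1069 ≡ 216 (mod 1249)
902·216 = 194832 ≡ 1237 (mod 1249)
984 ≠ 1237; the check fails.

forged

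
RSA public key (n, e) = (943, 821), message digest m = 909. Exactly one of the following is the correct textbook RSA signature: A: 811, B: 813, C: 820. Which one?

B

Candidate A: Squares mod 943: 811^1≡811, 811^2≡450, 811^4≡698, 811^8≡616, 811^16≡370, 811^32≡165, 811^64≡821, 811^128≡739, 811^256≡124, 811^512≡288; 821 = 512 + 256 + 32 + 16 + 4 + 1, so 811^821 ≡ 288·124·165·370·698·811 ≡ 647 (mod 943)
Candidate B: Squares mod 943: 813^1≡813, 813^2≡869, 813^4≡761, 813^8≡119, 813^16≡16, 813^32≡256, 813^64≡469, 813^128≡242, 813^256≡98, 813^512≡174; 821 = 512 + 256 + 32 + 16 + 4 + 1, so 813^821 ≡ 174·98·256·16·761·813 ≡ 909 (mod 943)
  → matches m = 909
Candidate C: Squares mod 943: 820^1≡820, 820^2≡41, 820^4≡738, 820^8≡533, 820^16≡246, 820^32≡164, 820^64≡492, 820^128≡656, 820^256≡328, 820^512≡82; 821 = 512 + 256 + 32 + 16 + 4 + 1, so 820^821 ≡ 82·328·164·246·738·820 ≡ 287 (mod 943)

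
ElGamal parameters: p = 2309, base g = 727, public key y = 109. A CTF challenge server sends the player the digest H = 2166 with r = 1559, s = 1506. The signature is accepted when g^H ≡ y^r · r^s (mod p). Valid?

no

Left side g^H mod p:
727^2 = 528529 ≡ 2077
727^4 ≡ 2077^2 = 4313929 ≡ 717
727^8 ≡ 717^2 = 514089 ≡ 1491
727^16 ≡ 1491^2 = 2223081 ≡ 1823
727^32 ≡ 1823^2 = 3323329 ≡ 678
727^64 ≡ 678^2 = 459684 ≡ 193
727^128 ≡ 193^2 = 37249 ≡ 305
727^256 ≡ 305^2 = 93025 ≡ 665
727^512 ≡ 665^2 = 442225 ≡ 1206
727^1024 ≡ 1206^2 = 1454436 ≡ 2075
727^2048 ≡ 2075^2 = 4305625 ≡ 1649
2166 = 2048 + 64 + 32 + 16 + 4 + 2, so 727^2166 ≡ 1649·193·678·1823·717·2077 ≡ 1628 (mod 2309)
Right side y^r · r^s mod p:
109^2 = 11881 ≡ 336
109^4 ≡ 336^2 = 112896 ≡ 2064
109^8 ≡ 2064^2 = 4260096 ≡ 2300
109^16 ≡ 2300^2 = 5290000 ≡ 81
109^32 ≡ 81^2 = 6561 ≡ 1943
109^64 ≡ 1943^2 = 3775249 ≡ 34
109^128 ≡ 34^2 = 1156
109^256 ≡ 1156^2 = 1336336 ≡ 1734
109^512 ≡ 1734^2 = 3006756 ≡ 438
109^1024 ≡ 438^2 = 191844 ≡ 197
1559 = 1024 + 512 + 16 + 4 + 2 + 1, so 109^1559 ≡ 197·438·81·2064·336·109 ≡ 290 (mod 2309)
1559^2 = 2430481 ≡ 1413
1559^4 ≡ 1413^2 = 1996569 ≡ 1593
1559^8 ≡ 1593^2 = 2537649 ≡ 58
1559^16 ≡ 58^2 = 3364 ≡ 1055
1559^32 ≡ 1055^2 = 1113025 ≡ 87
1559^64 ≡ 87^2 = 7569 ≡ 642
1559^128 ≡ 642^2 = 412164 ≡ 1162
1559^256 ≡ 1162^2 = 1350244 ≡ 1788
1559^512 ≡ 1788^2 = 3196944 ≡ 1288
1559^1024 ≡ 1288^2 = 1658944 ≡ 1082
1506 = 1024 + 256 + 128 + 64 + 32 + 2, so 1559^1506 ≡ 1082·1788·1162·642·87·1413 ≡ 393 (mod 2309)
290·393 = 113970 ≡ 829 (mod 2309)
1628 ≠ 829, so verification fails.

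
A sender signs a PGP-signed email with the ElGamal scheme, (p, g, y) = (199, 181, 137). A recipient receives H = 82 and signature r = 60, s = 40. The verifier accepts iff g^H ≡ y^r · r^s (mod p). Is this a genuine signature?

Left side g^H mod p:
Squares mod 199: 181^1≡181, 181^2≡125, 181^4≡103, 181^8≡62, 181^16≡63, 181^32≡188, 181^64≡121
82 = 64 + 16 + 2, so 181^82 ≡ 121·63·125 ≡ 63 (mod 199)
Right side y^r · r^s mod p:
Squares mod 199: 137^1≡137, 137^2≡63, 137^4≡188, 137^8≡121, 137^16≡114, 137^32≡61
60 = 32 + 16 + 8 + 4, so 137^60 ≡ 61·114·121·188 ≡ 114 (mod 199)
Squares mod 199: 60^1≡60, 60^2≡18, 60^4≡125, 60^8≡103, 60^16≡62, 60^32≡63
40 = 32 + 8, so 60^40 ≡ 63·103 ≡ 121 (mod 199)
114·121 = 13794 ≡ 63 (mod 199)
63 ≡ 63 (mod 199), so the signature is genuine.

genuine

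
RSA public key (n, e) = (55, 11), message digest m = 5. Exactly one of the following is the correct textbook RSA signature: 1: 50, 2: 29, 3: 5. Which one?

3

Candidate 1: Squares mod 55: 50^1≡50, 50^2≡25, 50^4≡20, 50^8≡15; 11 = 8 + 2 + 1, so 50^11 ≡ 15·25·50 ≡ 50 (mod 55)
Candidate 2: Squares mod 55: 29^1≡29, 29^2≡16, 29^4≡36, 29^8≡31; 11 = 8 + 2 + 1, so 29^11 ≡ 31·16·29 ≡ 29 (mod 55)
Candidate 3: Squares mod 55: 5^1≡5, 5^2≡25, 5^4≡20, 5^8≡15; 11 = 8 + 2 + 1, so 5^11 ≡ 15·25·5 ≡ 5 (mod 55)
  → matches m = 5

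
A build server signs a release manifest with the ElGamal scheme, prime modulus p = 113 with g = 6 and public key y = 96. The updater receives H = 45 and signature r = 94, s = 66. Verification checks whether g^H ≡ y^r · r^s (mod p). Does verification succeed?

fails

Left side g^H mod p:
Squares mod 113: 6^1≡6, 6^2≡36, 6^4≡53, 6^8≡97, 6^16≡30, 6^32≡109
45 = 32 + 8 + 4 + 1, so 6^45 ≡ 109·97·53·6 ≡ 12 (mod 113)
Right side y^r · r^s mod p:
Squares mod 113: 96^1≡96, 96^2≡63, 96^4≡14, 96^8≡83, 96^16≡109, 96^32≡16, 96^64≡30
94 = 64 + 16 + 8 + 4 + 2, so 96^94 ≡ 30·109·83·14·63 ≡ 13 (mod 113)
Squares mod 113: 94^1≡94, 94^2≡22, 94^4≡32, 94^8≡7, 94^16≡49, 94^32≡28, 94^64≡106
66 = 64 + 2, so 94^66 ≡ 106·22 ≡ 72 (mod 113)
13·72 = 936 ≡ 32 (mod 113)
12 ≠ 32, so verification fails.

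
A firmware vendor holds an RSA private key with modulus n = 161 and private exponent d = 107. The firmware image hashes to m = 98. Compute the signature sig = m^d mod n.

m^2 ≡ 98^2 = 9604 ≡ 105
m^4 ≡ 105^2 = 11025 ≡ 77
m^8 ≡ 77^2 = 5929 ≡ 133
m^16 ≡ 133^2 = 17689 ≡ 140
m^32 ≡ 140^2 = 19600 ≡ 119
m^64 ≡ 119^2 = 14161 ≡ 154
107 = 64 + 32 + 8 + 2 + 1, so m^107 ≡ 154·119·133·105·98 ≡ 133 (mod 161)

133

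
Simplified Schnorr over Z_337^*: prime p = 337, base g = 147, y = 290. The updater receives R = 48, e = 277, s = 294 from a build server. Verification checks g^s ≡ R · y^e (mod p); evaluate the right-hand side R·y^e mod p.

290^2 = 84100 ≡ 187
290^4 ≡ 187^2 = 34969 ≡ 258
290^8 ≡ 258^2 = 66564 ≡ 175
290^16 ≡ 175^2 = 30625 ≡ 295
290^32 ≡ 295^2 = 87025 ≡ 79
290^64 ≡ 79^2 = 6241 ≡ 175
290^128 ≡ 175^2 = 30625 ≡ 295
290^256 ≡ 295^2 = 87025 ≡ 79
277 = 256 + 16 + 4 + 1, so 290^277 ≡ 79·295·258·290 ≡ 312 (mod 337)
R · y^e ≡ 48·312 = 14976 ≡ 148 (mod 337)

148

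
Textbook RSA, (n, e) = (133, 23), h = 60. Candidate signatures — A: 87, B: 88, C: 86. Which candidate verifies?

C

Candidate A: Squares mod 133: 87^1≡87, 87^2≡121, 87^4≡11, 87^8≡121, 87^16≡11; 23 = 16 + 4 + 2 + 1, so 87^23 ≡ 11·11·121·87 ≡ 26 (mod 133)
Candidate B: Squares mod 133: 88^1≡88, 88^2≡30, 88^4≡102, 88^8≡30, 88^16≡102; 23 = 16 + 4 + 2 + 1, so 88^23 ≡ 102·102·30·88 ≡ 65 (mod 133)
Candidate C: Squares mod 133: 86^1≡86, 86^2≡81, 86^4≡44, 86^8≡74, 86^16≡23; 23 = 16 + 4 + 2 + 1, so 86^23 ≡ 23·44·81·86 ≡ 60 (mod 133)
  → matches h = 60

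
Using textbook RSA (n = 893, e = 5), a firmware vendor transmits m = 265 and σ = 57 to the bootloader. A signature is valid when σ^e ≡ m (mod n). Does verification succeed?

σ^2 ≡ 57^2 = 3249 ≡ 570
σ^4 ≡ 570^2 = 324900 ≡ 741
5 = 4 + 1, so σ^5 ≡ 741·57 ≡ 266 (mod 893)
The recovered value 266 does not match the digest 265.

fails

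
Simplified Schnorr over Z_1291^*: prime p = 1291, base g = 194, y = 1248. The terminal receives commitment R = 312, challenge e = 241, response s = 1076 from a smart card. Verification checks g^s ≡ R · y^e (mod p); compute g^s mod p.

1105

194^2 = 37636 ≡ 197
194^4 ≡ 197^2 = 38809 ≡ 79
194^8 ≡ 79^2 = 6241 ≡ 1077
194^16 ≡ 1077^2 = 1159929 ≡ 611
194^32 ≡ 611^2 = 373321 ≡ 222
194^64 ≡ 222^2 = 49284 ≡ 226
194^128 ≡ 226^2 = 51076 ≡ 727
194^256 ≡ 727^2 = 528529 ≡ 510
194^512 ≡ 510^2 = 260100 ≡ 609
194^1024 ≡ 609^2 = 370881 ≡ 364
1076 = 1024 + 32 + 16 + 4, so 194^1076 ≡ 364·222·611·79 ≡ 1105 (mod 1291)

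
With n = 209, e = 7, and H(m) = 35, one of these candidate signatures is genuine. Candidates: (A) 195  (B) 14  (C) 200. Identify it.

A

Candidate A: Squares mod 209: 195^1≡195, 195^2≡196, 195^4≡169; 7 = 4 + 2 + 1, so 195^7 ≡ 169·196·195 ≡ 35 (mod 209)
  → matches H(m) = 35
Candidate B: Squares mod 209: 14^1≡14, 14^2≡196, 14^4≡169; 7 = 4 + 2 + 1, so 14^7 ≡ 169·196·14 ≡ 174 (mod 209)
Candidate C: Squares mod 209: 200^1≡200, 200^2≡81, 200^4≡82; 7 = 4 + 2 + 1, so 200^7 ≡ 82·81·200 ≡ 205 (mod 209)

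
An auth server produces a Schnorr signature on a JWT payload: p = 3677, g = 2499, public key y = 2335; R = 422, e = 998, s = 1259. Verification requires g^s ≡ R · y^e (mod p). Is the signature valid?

g^s mod p:
2499^1259 mod 3677 = 311
R · y^e mod p:
2335^998 mod 3677 = 1421
422·1421 = 599662 ≡ 311 (mod 3677)
311 ≡ 311 (mod 3677); signature holds.

valid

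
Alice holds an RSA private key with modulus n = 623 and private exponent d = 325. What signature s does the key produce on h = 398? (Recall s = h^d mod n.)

h^2 ≡ 398^2 = 158404 ≡ 162
h^4 ≡ 162^2 = 26244 ≡ 78
h^8 ≡ 78^2 = 6084 ≡ 477
h^16 ≡ 477^2 = 227529 ≡ 134
h^32 ≡ 134^2 = 17956 ≡ 512
h^64 ≡ 512^2 = 262144 ≡ 484
h^128 ≡ 484^2 = 234256 ≡ 8
h^256 ≡ 8^2 = 64
325 = 256 + 64 + 4 + 1, so h^325 ≡ 64·484·78·398 ≡ 377 (mod 623)

377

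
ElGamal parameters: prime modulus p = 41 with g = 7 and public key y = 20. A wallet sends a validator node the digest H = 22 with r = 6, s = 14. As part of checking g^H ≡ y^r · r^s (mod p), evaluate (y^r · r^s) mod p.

33

Squares mod 41: 20^1≡20, 20^2≡31, 20^4≡18
6 = 4 + 2, so 20^6 ≡ 18·31 ≡ 25 (mod 41)
Squares mod 41: 6^1≡6, 6^2≡36, 6^4≡25, 6^8≡10
14 = 8 + 4 + 2, so 6^14 ≡ 10·25·36 ≡ 21 (mod 41)
y^r · r^s ≡ 25·21 = 525 ≡ 33 (mod 41)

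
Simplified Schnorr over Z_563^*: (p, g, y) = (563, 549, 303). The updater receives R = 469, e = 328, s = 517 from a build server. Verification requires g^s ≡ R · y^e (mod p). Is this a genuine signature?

g^s mod p:
549^517 mod 563 = 64
R · y^e mod p:
303^328 mod 563 = 299
469·299 = 140231 ≡ 44 (mod 563)
64 ≠ 44; the check fails.

forged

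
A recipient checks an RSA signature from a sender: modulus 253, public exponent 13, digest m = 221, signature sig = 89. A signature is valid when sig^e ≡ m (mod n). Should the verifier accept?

Squares mod 253: sig^1≡89, sig^2≡78, sig^4≡12, sig^8≡144
13 = 8 + 4 + 1, so sig^13 ≡ 144·12·89 ≡ 221 (mod 253)
Since 221 equals the digest 221, verification succeeds.

accept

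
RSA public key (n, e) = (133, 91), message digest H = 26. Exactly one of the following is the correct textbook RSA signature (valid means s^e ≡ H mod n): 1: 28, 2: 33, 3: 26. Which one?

Candidate 1: 28^91 mod 133 = 28
Candidate 2: 33^91 mod 133 = 33
Candidate 3: 26^91 mod 133 = 26
  → matches H = 26

3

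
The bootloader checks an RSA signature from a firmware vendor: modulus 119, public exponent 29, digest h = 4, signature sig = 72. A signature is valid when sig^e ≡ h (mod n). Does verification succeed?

sig^2 ≡ 72^2 = 5184 ≡ 67
sig^4 ≡ 67^2 = 4489 ≡ 86
sig^8 ≡ 86^2 = 7396 ≡ 18
sig^16 ≡ 18^2 = 324 ≡ 86
29 = 16 + 8 + 4 + 1, so sig^29 ≡ 86·18·86·72 ≡ 4 (mod 119)
4 = h, so the signature checks out.

passes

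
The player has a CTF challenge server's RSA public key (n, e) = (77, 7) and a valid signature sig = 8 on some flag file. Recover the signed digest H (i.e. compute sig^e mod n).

57

sig^2 ≡ 8^2 = 64
sig^4 ≡ 64^2 = 4096 ≡ 15
7 = 4 + 2 + 1, so sig^7 ≡ 15·64·8 ≡ 57 (mod 77)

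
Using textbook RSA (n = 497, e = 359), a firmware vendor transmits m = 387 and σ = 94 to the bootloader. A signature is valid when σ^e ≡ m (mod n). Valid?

no

σ^2 ≡ 94^2 = 8836 ≡ 387
σ^4 ≡ 387^2 = 149769 ≡ 172
σ^8 ≡ 172^2 = 29584 ≡ 261
σ^16 ≡ 261^2 = 68121 ≡ 32
σ^32 ≡ 32^2 = 1024 ≡ 30
σ^64 ≡ 30^2 = 900 ≡ 403
σ^128 ≡ 403^2 = 162409 ≡ 387
σ^256 ≡ 387^2 = 149769 ≡ 172
359 = 256 + 64 + 32 + 4 + 2 + 1, so σ^359 ≡ 172·403·30·172·387·94 ≡ 110 (mod 497)
σ^359 mod 497 = 110, but m = 387.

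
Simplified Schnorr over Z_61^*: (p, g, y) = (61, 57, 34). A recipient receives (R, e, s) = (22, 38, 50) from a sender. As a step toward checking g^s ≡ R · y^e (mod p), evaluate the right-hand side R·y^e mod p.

13

Squares mod 61: 34^1≡34, 34^2≡58, 34^4≡9, 34^8≡20, 34^16≡34, 34^32≡58
38 = 32 + 4 + 2, so 34^38 ≡ 58·9·58 ≡ 20 (mod 61)
R · y^e ≡ 22·20 = 440 ≡ 13 (mod 61)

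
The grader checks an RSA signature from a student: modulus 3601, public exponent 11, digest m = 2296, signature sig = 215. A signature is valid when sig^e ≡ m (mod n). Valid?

Squares mod 3601: sig^1≡215, sig^2≡3013, sig^4≡48, sig^8≡2304
11 = 8 + 2 + 1, so sig^11 ≡ 2304·3013·215 ≡ 2407 (mod 3601)
The recovered value 2407 does not match the digest 2296.

no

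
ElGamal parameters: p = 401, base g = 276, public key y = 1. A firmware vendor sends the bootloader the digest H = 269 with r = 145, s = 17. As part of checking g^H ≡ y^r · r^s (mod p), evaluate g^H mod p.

276^269 mod 401 = 70

70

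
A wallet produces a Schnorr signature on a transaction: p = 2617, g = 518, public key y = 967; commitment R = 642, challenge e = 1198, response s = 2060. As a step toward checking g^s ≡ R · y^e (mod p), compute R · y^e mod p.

Squares mod 2617: 967^1≡967, 967^2≡820, 967^4≡2448, 967^8≡2391, 967^16≡1353, 967^32≡1326, 967^64≡2269, 967^128≡722, 967^256≡501, 967^512≡2386, 967^1024≡1021
1198 = 1024 + 128 + 32 + 8 + 4 + 2, so 967^1198 ≡ 1021·722·1326·2391·2448·820 ≡ 2146 (mod 2617)
R · y^e ≡ 642·2146 = 1377732 ≡ 1190 (mod 2617)

1190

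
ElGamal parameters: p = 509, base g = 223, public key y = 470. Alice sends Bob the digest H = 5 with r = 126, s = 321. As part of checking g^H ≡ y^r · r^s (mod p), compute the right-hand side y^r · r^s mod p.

470^126 mod 509 = 261
126^321 mod 509 = 220
y^r · r^s ≡ 261·220 = 57420 ≡ 412 (mod 509)

412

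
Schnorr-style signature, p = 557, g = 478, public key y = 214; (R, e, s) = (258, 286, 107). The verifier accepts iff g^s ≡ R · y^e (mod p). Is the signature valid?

valid

g^s mod p:
478^107 mod 557 = 154
R · y^e mod p:
214^286 mod 557 = 74
258·74 = 19092 ≡ 154 (mod 557)
154 ≡ 154 (mod 557); signature holds.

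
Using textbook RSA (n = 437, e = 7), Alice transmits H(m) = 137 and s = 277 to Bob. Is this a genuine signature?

Squares mod 437: s^1≡277, s^2≡254, s^4≡277
7 = 4 + 2 + 1, so s^7 ≡ 277·254·277 ≡ 277 (mod 437)
277 ≠ 137, so verification fails.

forged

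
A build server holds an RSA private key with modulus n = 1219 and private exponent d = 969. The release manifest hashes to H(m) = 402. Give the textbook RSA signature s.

(H(m))^2 ≡ 402^2 = 161604 ≡ 696
(H(m))^4 ≡ 696^2 = 484416 ≡ 473
(H(m))^8 ≡ 473^2 = 223729 ≡ 652
(H(m))^16 ≡ 652^2 = 425104 ≡ 892
(H(m))^32 ≡ 892^2 = 795664 ≡ 876
(H(m))^64 ≡ 876^2 = 767376 ≡ 625
(H(m))^128 ≡ 625^2 = 390625 ≡ 545
(H(m))^256 ≡ 545^2 = 297025 ≡ 808
(H(m))^512 ≡ 808^2 = 652864 ≡ 699
969 = 512 + 256 + 128 + 64 + 8 + 1, so (H(m))^969 ≡ 699·808·545·625·652·402 ≡ 126 (mod 1219)

126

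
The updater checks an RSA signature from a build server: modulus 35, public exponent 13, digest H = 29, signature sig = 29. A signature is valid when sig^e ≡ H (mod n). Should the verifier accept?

accept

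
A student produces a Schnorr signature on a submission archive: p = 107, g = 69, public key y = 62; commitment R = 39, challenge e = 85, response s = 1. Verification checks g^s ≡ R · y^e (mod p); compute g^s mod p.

69

69^1 mod 107 = 69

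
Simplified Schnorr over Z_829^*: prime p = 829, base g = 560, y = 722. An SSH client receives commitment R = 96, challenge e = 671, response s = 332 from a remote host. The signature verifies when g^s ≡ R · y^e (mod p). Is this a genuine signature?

g^s mod p:
560^332 mod 829 = 217
R · y^e mod p:
722^671 mod 829 = 348
96·348 = 33408 ≡ 248 (mod 829)
217 ≠ 248; the check fails.

forged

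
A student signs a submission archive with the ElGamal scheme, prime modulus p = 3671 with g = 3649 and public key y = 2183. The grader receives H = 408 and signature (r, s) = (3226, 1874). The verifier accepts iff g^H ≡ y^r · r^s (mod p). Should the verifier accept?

accept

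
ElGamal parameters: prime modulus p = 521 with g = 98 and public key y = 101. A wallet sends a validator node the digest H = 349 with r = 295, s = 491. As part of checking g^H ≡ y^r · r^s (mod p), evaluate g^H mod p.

219

98^349 mod 521 = 219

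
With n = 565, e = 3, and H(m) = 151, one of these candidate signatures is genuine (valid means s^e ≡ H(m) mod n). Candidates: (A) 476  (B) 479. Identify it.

Candidate A: Squares mod 565: 476^1≡476, 476^2≡11; 3 = 2 + 1, so 476^3 ≡ 11·476 ≡ 151 (mod 565)
  → matches H(m) = 151
Candidate B: Squares mod 565: 479^1≡479, 479^2≡51; 3 = 2 + 1, so 479^3 ≡ 51·479 ≡ 134 (mod 565)

A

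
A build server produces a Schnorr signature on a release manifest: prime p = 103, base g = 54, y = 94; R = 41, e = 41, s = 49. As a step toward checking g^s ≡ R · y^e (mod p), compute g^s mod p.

74

54^2 = 2916 ≡ 32
54^4 ≡ 32^2 = 1024 ≡ 97
54^8 ≡ 97^2 = 9409 ≡ 36
54^16 ≡ 36^2 = 1296 ≡ 60
54^32 ≡ 60^2 = 3600 ≡ 98
49 = 32 + 16 + 1, so 54^49 ≡ 98·60·54 ≡ 74 (mod 103)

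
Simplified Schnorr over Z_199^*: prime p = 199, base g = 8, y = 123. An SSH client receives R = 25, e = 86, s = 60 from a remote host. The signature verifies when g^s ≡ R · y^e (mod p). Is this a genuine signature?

genuine

g^s mod p:
8^60 mod 199 = 62
R · y^e mod p:
123^86 mod 199 = 98
25·98 = 2450 ≡ 62 (mod 199)
62 ≡ 62 (mod 199); signature holds.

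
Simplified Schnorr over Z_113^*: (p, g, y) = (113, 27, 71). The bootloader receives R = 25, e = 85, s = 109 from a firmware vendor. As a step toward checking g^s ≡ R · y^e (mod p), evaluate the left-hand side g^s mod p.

70

27^2 = 729 ≡ 51
27^4 ≡ 51^2 = 2601 ≡ 2
27^8 ≡ 2^2 = 4
27^16 ≡ 4^2 = 16
27^32 ≡ 16^2 = 256 ≡ 30
27^64 ≡ 30^2 = 900 ≡ 109
109 = 64 + 32 + 8 + 4 + 1, so 27^109 ≡ 109·30·4·2·27 ≡ 70 (mod 113)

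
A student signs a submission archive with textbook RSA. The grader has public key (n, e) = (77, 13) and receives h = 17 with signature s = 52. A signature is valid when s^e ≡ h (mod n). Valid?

s^2 ≡ 52^2 = 2704 ≡ 9
s^4 ≡ 9^2 = 81 ≡ 4
s^8 ≡ 4^2 = 16
13 = 8 + 4 + 1, so s^13 ≡ 16·4·52 ≡ 17 (mod 77)
Since 17 equals the digest 17, verification succeeds.

yes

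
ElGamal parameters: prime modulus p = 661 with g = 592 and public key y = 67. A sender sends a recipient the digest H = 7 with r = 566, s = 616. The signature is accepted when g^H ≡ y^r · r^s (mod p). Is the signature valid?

Left side g^H mod p:
Squares mod 661: 592^1≡592, 592^2≡134, 592^4≡109
7 = 4 + 2 + 1, so 592^7 ≡ 109·134·592 ≡ 211 (mod 661)
Right side y^r · r^s mod p:
Squares mod 661: 67^1≡67, 67^2≡523, 67^4≡536, 67^8≡422, 67^16≡275, 67^32≡271, 67^64≡70, 67^128≡273, 67^256≡497, 67^512≡456
566 = 512 + 32 + 16 + 4 + 2, so 67^566 ≡ 456·271·275·536·523 ≡ 386 (mod 661)
Squares mod 661: 566^1≡566, 566^2≡432, 566^4≡222, 566^8≡370, 566^16≡73, 566^32≡41, 566^64≡359, 566^128≡647, 566^256≡196, 566^512≡78
616 = 512 + 64 + 32 + 8, so 566^616 ≡ 78·359·41·370 ≡ 12 (mod 661)
386·12 = 4632 ≡ 5 (mod 661)
211 ≠ 5, so verification fails.

invalid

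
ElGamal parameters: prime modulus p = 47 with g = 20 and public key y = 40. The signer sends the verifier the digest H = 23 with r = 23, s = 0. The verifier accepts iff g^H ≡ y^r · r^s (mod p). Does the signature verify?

Left side g^H mod p:
Squares mod 47: 20^1≡20, 20^2≡24, 20^4≡12, 20^8≡3, 20^16≡9
23 = 16 + 4 + 2 + 1, so 20^23 ≡ 9·12·24·20 ≡ 46 (mod 47)
Right side y^r · r^s mod p:
Squares mod 47: 40^1≡40, 40^2≡2, 40^4≡4, 40^8≡16, 40^16≡21
23 = 16 + 4 + 2 + 1, so 40^23 ≡ 21·4·2·40 ≡ 46 (mod 47)
23^0 mod 47 = 1
46·1 = 46 ≡ 46 (mod 47)
46 ≡ 46 (mod 47), so the signature is genuine.

verifies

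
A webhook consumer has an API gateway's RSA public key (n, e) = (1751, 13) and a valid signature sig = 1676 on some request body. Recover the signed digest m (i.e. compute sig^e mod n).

Squares mod 1751: sig^1≡1676, sig^2≡372, sig^4≡55, sig^8≡1274
13 = 8 + 4 + 1, so sig^13 ≡ 1274·55·1676 ≡ 1252 (mod 1751)

1252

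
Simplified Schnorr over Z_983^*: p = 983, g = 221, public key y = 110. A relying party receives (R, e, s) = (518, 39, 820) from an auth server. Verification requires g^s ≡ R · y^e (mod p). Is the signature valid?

valid

g^s mod p:
Squares mod 983: 221^1≡221, 221^2≡674, 221^4≡130, 221^8≡189, 221^16≡333, 221^32≡793, 221^64≡712, 221^128≡699, 221^256≡50, 221^512≡534
820 = 512 + 256 + 32 + 16 + 4, so 221^820 ≡ 534·50·793·333·130 ≡ 164 (mod 983)
R · y^e mod p:
Squares mod 983: 110^1≡110, 110^2≡304, 110^4≡14, 110^8≡196, 110^16≡79, 110^32≡343
39 = 32 + 4 + 2 + 1, so 110^39 ≡ 343·14·304·110 ≡ 915 (mod 983)
518·915 = 473970 ≡ 164 (mod 983)
164 ≡ 164 (mod 983); signature holds.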